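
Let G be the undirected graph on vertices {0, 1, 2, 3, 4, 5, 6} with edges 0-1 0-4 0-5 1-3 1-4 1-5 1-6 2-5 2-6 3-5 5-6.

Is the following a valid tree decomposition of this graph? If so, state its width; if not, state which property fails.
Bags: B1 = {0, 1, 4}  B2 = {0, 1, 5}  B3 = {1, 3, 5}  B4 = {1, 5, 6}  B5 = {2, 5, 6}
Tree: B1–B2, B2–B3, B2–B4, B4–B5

Yes; width 2.

Every vertex of G appears in some bag (union = {0, 1, 2, 3, 4, 5, 6}); every edge is covered by a bag; and for each vertex v the set of bags containing v is connected in the bag tree. The decomposition is therefore valid. The largest bag has 3 vertices, so the width is 2.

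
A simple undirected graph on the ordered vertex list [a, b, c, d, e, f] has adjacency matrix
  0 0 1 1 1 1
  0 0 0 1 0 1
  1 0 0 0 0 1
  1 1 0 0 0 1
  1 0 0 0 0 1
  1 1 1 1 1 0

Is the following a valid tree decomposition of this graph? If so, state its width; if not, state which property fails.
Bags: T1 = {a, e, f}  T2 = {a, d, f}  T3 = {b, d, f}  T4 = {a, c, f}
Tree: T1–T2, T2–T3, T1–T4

Yes; width 2.

Every vertex of G appears in some bag (union = {a, b, c, d, e, f}); every edge is covered by a bag; and for each vertex v the set of bags containing v is connected in the bag tree. The decomposition is therefore valid. The largest bag has 3 vertices, so the width is 2.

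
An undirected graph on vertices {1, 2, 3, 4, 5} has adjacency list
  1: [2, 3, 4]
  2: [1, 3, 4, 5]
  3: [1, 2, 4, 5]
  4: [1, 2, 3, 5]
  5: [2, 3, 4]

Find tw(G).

A width-3 tree decomposition is:
Bags: B1 = {1, 2, 3, 4}  B2 = {2, 3, 4, 5}
Tree: B1–B2
The largest bag has 4 vertices, giving width 3; this decomposition certifies tw(G) ≤ 3. On the other hand G contains the 4-clique {1, 2, 3, 4}. A clique must lie in a single bag of any decomposition, so no decomposition can have width below 3. Therefore the treewidth is 3.

3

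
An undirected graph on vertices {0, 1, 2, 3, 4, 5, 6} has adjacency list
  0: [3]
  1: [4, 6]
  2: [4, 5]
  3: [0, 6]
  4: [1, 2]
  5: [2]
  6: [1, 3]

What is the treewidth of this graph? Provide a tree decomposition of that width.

Treewidth 1.
One such decomposition:
Bags: B1 = {0, 3}  B2 = {3, 6}  B3 = {1, 6}  B4 = {1, 4}  B5 = {2, 4}  B6 = {2, 5}
Tree: B1–B2, B2–B3, B3–B4, B4–B5, B5–B6

Every bag has size at most 2, so the width is 2 − 1 = 1 and tw(G) ≤ 1. G has an edge, so its treewidth is at least 1. Therefore the treewidth is 1.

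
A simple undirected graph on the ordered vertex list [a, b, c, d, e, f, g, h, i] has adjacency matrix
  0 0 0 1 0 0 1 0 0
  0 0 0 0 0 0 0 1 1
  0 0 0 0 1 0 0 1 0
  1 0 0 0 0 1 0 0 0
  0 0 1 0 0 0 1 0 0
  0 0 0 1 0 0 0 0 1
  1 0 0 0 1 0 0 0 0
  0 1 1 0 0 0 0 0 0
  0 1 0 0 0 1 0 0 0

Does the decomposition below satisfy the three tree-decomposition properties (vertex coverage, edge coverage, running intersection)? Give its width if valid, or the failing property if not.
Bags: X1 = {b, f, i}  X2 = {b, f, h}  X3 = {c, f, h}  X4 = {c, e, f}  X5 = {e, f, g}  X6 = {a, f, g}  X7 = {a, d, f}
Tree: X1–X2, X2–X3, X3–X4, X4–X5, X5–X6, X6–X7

Checking the three conditions: (i) the bags cover all of {a, b, c, d, e, f, g, h, i}; (ii) for each edge, some bag contains both endpoints; (iii) the bags containing any fixed vertex form a subtree. All hold, so the decomposition is valid with width 3 − 1 = 2.

Yes; width 2.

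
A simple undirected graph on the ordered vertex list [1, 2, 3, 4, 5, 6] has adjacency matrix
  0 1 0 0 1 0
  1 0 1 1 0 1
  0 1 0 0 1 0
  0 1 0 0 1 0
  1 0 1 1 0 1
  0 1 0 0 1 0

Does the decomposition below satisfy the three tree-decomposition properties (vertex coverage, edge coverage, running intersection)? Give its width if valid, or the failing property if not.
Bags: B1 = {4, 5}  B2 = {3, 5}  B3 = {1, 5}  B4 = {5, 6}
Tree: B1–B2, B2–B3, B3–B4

A tree decomposition must satisfy three properties: every vertex lies in some bag; for every edge, both endpoints lie together in some bag; and for every vertex, the bags containing it form a connected subtree. Here vertex 2 appears in no bag, so the decomposition is invalid.

No — vertex 2 appears in no bag.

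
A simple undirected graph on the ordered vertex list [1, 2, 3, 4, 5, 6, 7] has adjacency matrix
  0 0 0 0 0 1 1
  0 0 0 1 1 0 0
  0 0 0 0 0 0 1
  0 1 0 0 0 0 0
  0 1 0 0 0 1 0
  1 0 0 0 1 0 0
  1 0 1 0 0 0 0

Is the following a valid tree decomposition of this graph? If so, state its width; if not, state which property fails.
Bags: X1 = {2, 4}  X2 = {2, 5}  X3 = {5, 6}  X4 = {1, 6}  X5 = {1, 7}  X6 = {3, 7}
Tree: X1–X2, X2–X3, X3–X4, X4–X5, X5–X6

Checking the three conditions: (i) the bags cover all of {1, 2, 3, 4, 5, 6, 7}; (ii) for each edge, some bag contains both endpoints; (iii) the bags containing any fixed vertex form a subtree. All hold, so the decomposition is valid with width 2 − 1 = 1.

Yes; width 1.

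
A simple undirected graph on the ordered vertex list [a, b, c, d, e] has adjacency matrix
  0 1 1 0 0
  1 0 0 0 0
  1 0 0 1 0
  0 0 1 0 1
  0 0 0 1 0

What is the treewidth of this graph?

A width-1 tree decomposition is:
Bags: B1 = {a, c}  B2 = {a, b}  B3 = {c, d}  B4 = {d, e}
Tree: B1–B2, B1–B3, B3–B4
Each bag holds 2 vertices, so the decomposition has width 1, which upper-bounds the treewidth. G has an edge, so its treewidth is at least 1. Hence tw(G) = 1 exactly.

1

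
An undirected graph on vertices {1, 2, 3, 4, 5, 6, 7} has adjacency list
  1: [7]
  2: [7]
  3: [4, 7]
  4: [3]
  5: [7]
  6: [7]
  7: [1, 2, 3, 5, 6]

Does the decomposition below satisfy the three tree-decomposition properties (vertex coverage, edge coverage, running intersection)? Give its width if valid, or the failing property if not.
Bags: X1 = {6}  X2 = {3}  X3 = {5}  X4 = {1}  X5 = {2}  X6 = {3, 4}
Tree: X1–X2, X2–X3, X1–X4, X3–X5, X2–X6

A tree decomposition must satisfy three properties: every vertex lies in some bag; for every edge, both endpoints lie together in some bag; and for every vertex, the bags containing it form a connected subtree. Here vertex 7 appears in no bag, so the decomposition is invalid.

No — vertex 7 appears in no bag.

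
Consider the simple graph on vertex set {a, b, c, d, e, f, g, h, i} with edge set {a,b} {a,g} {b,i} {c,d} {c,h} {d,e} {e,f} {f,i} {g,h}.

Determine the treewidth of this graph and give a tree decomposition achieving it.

The largest bag has 3 vertices, giving width 2; this decomposition certifies tw(G) ≤ 2. For the lower bound, G contains the cycle i–f–e–d–c–h–g–a–b–i, so G is not a forest; only forests have treewidth ≤ 1, hence tw(G) ≥ 2. Combining the bounds, tw(G) = 2.

Treewidth 2.
Bags: B1 = {e, f, i}  B2 = {d, e, i}  B3 = {c, d, i}  B4 = {c, h, i}  B5 = {g, h, i}  B6 = {a, g, i}  B7 = {a, b, i}
Tree: B1–B2, B2–B3, B3–B4, B4–B5, B5–B6, B6–B7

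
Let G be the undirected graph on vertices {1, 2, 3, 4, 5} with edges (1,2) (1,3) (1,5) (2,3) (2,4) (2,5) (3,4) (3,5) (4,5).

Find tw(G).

A width-3 tree decomposition is:
Bags: B1 = {2, 3, 4, 5}  B2 = {1, 2, 3, 5}
Tree: B1–B2
The largest bag has 4 vertices, giving width 3; this decomposition certifies tw(G) ≤ 3. On the other hand G contains the 4-clique {1, 2, 3, 5}. A clique must lie in a single bag of any decomposition, so no decomposition can have width below 3. Combining the bounds, tw(G) = 3.

3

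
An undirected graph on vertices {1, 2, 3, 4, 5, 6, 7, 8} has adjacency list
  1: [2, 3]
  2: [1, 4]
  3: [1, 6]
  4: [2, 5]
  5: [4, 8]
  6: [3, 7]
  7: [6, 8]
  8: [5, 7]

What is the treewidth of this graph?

2

A width-2 tree decomposition is:
Bags: B1 = {1, 3, 6}  B2 = {1, 6, 7}  B3 = {1, 7, 8}  B4 = {1, 5, 8}  B5 = {1, 4, 5}  B6 = {1, 2, 4}
Tree: B1–B2, B2–B3, B3–B4, B4–B5, B5–B6
Every bag has size at most 3, so the width is 3 − 1 = 2 and tw(G) ≤ 2. For the lower bound, G contains the cycle 1–3–6–7–8–5–4–2–1, so G is not a forest; only forests have treewidth ≤ 1, hence tw(G) ≥ 2. The upper and lower bounds meet at 2, so that is the treewidth.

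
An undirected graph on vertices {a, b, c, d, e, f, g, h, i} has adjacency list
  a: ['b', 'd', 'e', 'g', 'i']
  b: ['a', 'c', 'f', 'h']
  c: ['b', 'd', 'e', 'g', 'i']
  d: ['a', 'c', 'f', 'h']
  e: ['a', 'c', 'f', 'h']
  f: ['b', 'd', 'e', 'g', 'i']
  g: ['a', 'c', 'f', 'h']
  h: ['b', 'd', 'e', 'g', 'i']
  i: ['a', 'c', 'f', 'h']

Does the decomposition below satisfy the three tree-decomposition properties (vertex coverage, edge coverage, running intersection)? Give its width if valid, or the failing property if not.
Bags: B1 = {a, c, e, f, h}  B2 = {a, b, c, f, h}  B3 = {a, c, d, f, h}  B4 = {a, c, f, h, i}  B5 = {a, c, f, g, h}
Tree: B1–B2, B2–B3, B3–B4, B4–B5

Yes; width 4.

Vertex coverage: the bags together contain {a, b, c, d, e, f, g, h, i}, the full vertex set. Edge coverage: each edge of G has both endpoints in at least one bag. Running intersection: for every vertex, the bags containing it form a connected subtree. All three properties hold, so this is a valid tree decomposition of width max|bag| − 1 = 4, and hence tw(G) ≤ 4.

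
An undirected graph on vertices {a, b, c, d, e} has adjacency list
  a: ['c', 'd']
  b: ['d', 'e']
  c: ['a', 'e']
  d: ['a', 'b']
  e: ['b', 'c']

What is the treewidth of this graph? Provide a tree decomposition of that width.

Treewidth 2.
One such decomposition:
Bags: B1 = {b, d, e}  B2 = {a, d, e}  B3 = {a, c, e}
Tree: B1–B2, B2–B3

Every bag has size at most 3, so the width is 3 − 1 = 2 and tw(G) ≤ 2. For the lower bound, G contains the cycle e–b–d–a–c–e, so G is not a forest; only forests have treewidth ≤ 1, hence tw(G) ≥ 2. Combining the bounds, tw(G) = 2.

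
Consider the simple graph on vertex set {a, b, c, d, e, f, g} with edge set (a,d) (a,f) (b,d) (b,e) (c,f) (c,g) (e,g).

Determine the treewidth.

2

A width-2 tree decomposition is:
Bags: B1 = {a, c, f}  B2 = {a, c, d}  B3 = {b, c, d}  B4 = {b, c, e}  B5 = {c, e, g}
Tree: B1–B2, B2–B3, B3–B4, B4–B5
Each bag holds 3 vertices, so the decomposition has width 2, which upper-bounds the treewidth. The edges c–f–a–d–b–e–g–c form a cycle, so G is not a tree and its treewidth is at least 2. Combining the bounds, tw(G) = 2.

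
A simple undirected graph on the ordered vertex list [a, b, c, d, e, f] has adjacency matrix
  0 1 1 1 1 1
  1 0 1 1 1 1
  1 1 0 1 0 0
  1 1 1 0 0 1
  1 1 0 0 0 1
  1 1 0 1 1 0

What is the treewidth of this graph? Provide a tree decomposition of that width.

Treewidth 3.
Bags: B1 = {a, b, d, f}  B2 = {a, b, e, f}  B3 = {a, b, c, d}
Tree: B1–B2, B1–B3

Every bag has size at most 4, so the width is 4 − 1 = 3 and tw(G) ≤ 3. For the lower bound, the 4 vertices {a, b, c, d} are pairwise adjacent, and any tree decomposition puts a clique entirely inside one bag — forcing width ≥ 3. Combining the bounds, tw(G) = 3.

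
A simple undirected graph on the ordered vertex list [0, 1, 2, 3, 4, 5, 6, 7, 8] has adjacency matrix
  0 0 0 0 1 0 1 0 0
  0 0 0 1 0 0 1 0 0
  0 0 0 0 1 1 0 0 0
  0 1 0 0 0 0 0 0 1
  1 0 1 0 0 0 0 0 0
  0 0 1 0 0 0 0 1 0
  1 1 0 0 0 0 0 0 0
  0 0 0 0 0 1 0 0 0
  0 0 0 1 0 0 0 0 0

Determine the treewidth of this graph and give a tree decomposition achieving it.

Treewidth 1.
Bags: B1 = {5, 7}  B2 = {2, 5}  B3 = {2, 4}  B4 = {0, 4}  B5 = {0, 6}  B6 = {1, 6}  B7 = {1, 3}  B8 = {3, 8}
Tree: B1–B2, B2–B3, B3–B4, B4–B5, B5–B6, B6–B7, B7–B8

Each bag holds 2 vertices, so the decomposition has width 1, which upper-bounds the treewidth. Since G has at least one edge (e.g. 7–5), it is not an edgeless graph, so tw(G) ≥ 1. Combining the bounds, tw(G) = 1.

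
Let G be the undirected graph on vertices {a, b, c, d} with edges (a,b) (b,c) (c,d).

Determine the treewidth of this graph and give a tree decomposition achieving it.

Each bag holds 2 vertices, so the decomposition has width 1, which upper-bounds the treewidth. G has an edge, so its treewidth is at least 1. The upper and lower bounds meet at 1, so that is the treewidth.

Treewidth 1.
Bags: B1 = {c, d}  B2 = {b, c}  B3 = {a, b}
Tree: B1–B2, B2–B3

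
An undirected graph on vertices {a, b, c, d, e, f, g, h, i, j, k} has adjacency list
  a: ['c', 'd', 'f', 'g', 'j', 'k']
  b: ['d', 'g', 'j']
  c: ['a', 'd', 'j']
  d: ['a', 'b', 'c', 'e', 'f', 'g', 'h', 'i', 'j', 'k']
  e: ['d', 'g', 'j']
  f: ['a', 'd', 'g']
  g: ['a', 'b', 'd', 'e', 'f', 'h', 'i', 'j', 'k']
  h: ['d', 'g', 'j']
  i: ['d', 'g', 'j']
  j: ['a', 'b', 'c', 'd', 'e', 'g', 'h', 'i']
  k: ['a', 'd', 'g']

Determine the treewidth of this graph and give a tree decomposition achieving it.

Treewidth 3.
Bags: B1 = {d, g, i, j}  B2 = {d, e, g, j}  B3 = {a, d, g, j}  B4 = {a, d, g, k}  B5 = {d, g, h, j}  B6 = {a, c, d, j}  B7 = {b, d, g, j}  B8 = {a, d, f, g}
Tree: B1–B2, B2–B3, B3–B4, B2–B5, B3–B6, B2–B7, B3–B8

Every bag has size at most 4, so the width is 4 − 1 = 3 and tw(G) ≤ 3. Conversely, {d, g, h, j} is a clique of size 4, and the vertices of any clique must share a bag in every tree decomposition; so some bag has ≥ 4 vertices and tw(G) ≥ 3. Therefore the treewidth is 3.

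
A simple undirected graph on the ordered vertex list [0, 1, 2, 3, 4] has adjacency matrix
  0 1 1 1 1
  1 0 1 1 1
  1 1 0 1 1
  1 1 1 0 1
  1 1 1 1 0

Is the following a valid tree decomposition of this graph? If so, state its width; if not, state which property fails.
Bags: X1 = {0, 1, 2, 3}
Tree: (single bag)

A tree decomposition must satisfy three properties: every vertex lies in some bag; for every edge, both endpoints lie together in some bag; and for every vertex, the bags containing it form a connected subtree. Here vertex 4 appears in no bag, so the decomposition is invalid.

No — vertex 4 appears in no bag.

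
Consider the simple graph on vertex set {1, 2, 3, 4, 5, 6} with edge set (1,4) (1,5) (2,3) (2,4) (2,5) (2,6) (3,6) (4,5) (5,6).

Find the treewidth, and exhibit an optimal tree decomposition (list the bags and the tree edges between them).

Each bag holds 3 vertices, so the decomposition has width 2, which upper-bounds the treewidth. Conversely, {1, 4, 5} is a clique of size 3, and the vertices of any clique must share a bag in every tree decomposition; so some bag has ≥ 3 vertices and tw(G) ≥ 2. Hence tw(G) = 2 exactly.

Treewidth 2.
One optimal decomposition is:
Bags: B1 = {2, 4, 5}  B2 = {2, 5, 6}  B3 = {1, 4, 5}  B4 = {2, 3, 6}
Tree: B1–B2, B1–B3, B2–B4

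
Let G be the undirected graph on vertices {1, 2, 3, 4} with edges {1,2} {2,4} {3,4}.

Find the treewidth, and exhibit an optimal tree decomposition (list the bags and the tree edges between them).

Treewidth 1.
One optimal decomposition is:
Bags: B1 = {3, 4}  B2 = {2, 4}  B3 = {1, 2}
Tree: B1–B2, B2–B3

The largest bag has 2 vertices, giving width 1; this decomposition certifies tw(G) ≤ 1. G has an edge, so its treewidth is at least 1. Therefore the treewidth is 1.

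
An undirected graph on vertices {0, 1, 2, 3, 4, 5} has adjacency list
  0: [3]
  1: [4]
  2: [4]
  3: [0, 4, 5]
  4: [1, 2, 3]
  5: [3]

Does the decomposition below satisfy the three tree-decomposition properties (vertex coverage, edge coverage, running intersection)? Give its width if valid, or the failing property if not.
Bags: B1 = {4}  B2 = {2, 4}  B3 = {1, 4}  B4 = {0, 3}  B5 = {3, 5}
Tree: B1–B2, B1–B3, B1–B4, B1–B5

A tree decomposition must satisfy three properties: every vertex lies in some bag; for every edge, both endpoints lie together in some bag; and for every vertex, the bags containing it form a connected subtree. Here edge (3,4) lies in no bag, so the decomposition is invalid.

No — edge (3,4) lies in no bag.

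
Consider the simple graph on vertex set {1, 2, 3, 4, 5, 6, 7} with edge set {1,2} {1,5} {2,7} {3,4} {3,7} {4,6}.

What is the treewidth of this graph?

A width-1 tree decomposition is:
Bags: B1 = {4, 6}  B2 = {3, 4}  B3 = {3, 7}  B4 = {2, 7}  B5 = {1, 2}  B6 = {1, 5}
Tree: B1–B2, B2–B3, B3–B4, B4–B5, B5–B6
The largest bag has 2 vertices, giving width 1; this decomposition certifies tw(G) ≤ 1. Since G has at least one edge (e.g. 6–4), it is not an edgeless graph, so tw(G) ≥ 1. Combining the bounds, tw(G) = 1.

1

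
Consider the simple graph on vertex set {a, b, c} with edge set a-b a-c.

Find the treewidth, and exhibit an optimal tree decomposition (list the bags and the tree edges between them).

Treewidth 1.
Bags: B1 = {a, c}  B2 = {a, b}
Tree: B1–B2

The largest bag has 2 vertices, giving width 1; this decomposition certifies tw(G) ≤ 1. G has an edge, so its treewidth is at least 1. The upper and lower bounds meet at 1, so that is the treewidth.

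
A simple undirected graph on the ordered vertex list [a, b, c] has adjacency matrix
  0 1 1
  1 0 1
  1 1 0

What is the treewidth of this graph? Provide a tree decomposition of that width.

Treewidth 2.
One optimal decomposition is:
Bags: B1 = {a, b, c}
Tree: (single bag)

With just one bag of size 3, the width is 3 − 1 = 2, so tw(G) ≤ 2. Conversely, {a, b, c} is a clique of size 3, and the vertices of any clique must share a bag in every tree decomposition; so some bag has ≥ 3 vertices and tw(G) ≥ 2. The upper and lower bounds meet at 2, so that is the treewidth.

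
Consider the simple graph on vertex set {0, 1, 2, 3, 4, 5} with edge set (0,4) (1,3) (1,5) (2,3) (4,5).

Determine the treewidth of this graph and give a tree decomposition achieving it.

Treewidth 1.
One optimal decomposition is:
Bags: B1 = {0, 4}  B2 = {4, 5}  B3 = {1, 5}  B4 = {1, 3}  B5 = {2, 3}
Tree: B1–B2, B2–B3, B3–B4, B4–B5

Each bag holds 2 vertices, so the decomposition has width 1, which upper-bounds the treewidth. Any graph with an edge has treewidth ≥ 1, and G has the edge 0–4. Combining the bounds, tw(G) = 1.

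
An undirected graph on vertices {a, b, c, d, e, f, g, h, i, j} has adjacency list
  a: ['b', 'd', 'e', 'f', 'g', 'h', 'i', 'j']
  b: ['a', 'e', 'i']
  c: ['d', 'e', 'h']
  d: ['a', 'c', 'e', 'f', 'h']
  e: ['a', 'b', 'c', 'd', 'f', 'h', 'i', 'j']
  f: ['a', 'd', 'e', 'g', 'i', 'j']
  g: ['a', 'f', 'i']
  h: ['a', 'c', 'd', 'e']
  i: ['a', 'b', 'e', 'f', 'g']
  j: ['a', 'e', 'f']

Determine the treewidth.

3

A width-3 tree decomposition is:
Bags: B1 = {a, e, f, i}  B2 = {a, d, e, f}  B3 = {a, d, e, h}  B4 = {a, b, e, i}  B5 = {a, f, g, i}  B6 = {c, d, e, h}  B7 = {a, e, f, j}
Tree: B1–B2, B2–B3, B1–B4, B1–B5, B3–B6, B1–B7
Every bag has size at most 4, so the width is 4 − 1 = 3 and tw(G) ≤ 3. For the lower bound, the 4 vertices {c, d, e, h} are pairwise adjacent, and any tree decomposition puts a clique entirely inside one bag — forcing width ≥ 3. Combining the bounds, tw(G) = 3.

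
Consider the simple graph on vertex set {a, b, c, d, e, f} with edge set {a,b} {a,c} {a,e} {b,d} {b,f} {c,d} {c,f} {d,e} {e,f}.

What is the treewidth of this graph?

A width-3 tree decomposition is:
Bags: B1 = {a, b, d, f}  B2 = {a, d, e, f}  B3 = {a, c, d, f}
Tree: B1–B2, B2–B3
Every bag has size at most 4, so the width is 4 − 1 = 3 and tw(G) ≤ 3. For the lower bound: the 4 vertex sets {b,d}, {e,f}, {a}, {c} are disjoint, each induces a connected subgraph, and every pair is joined by at least one edge of G. Contracting each set to a single vertex therefore yields K_{4} as a minor, and since treewidth is minor-monotone, tw(G) ≥ tw(K_{4}) = 3. Combining the bounds, tw(G) = 3.

3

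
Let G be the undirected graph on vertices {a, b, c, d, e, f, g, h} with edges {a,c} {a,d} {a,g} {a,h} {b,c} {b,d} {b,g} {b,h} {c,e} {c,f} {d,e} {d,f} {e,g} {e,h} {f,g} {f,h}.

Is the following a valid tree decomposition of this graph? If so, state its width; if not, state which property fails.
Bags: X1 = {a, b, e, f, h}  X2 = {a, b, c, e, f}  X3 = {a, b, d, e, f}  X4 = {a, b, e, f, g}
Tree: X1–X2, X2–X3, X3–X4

Checking the three conditions: (i) the bags cover all of {a, b, c, d, e, f, g, h}; (ii) for each edge, some bag contains both endpoints; (iii) the bags containing any fixed vertex form a subtree. All hold, so the decomposition is valid with width 5 − 1 = 4.

Yes; width 4.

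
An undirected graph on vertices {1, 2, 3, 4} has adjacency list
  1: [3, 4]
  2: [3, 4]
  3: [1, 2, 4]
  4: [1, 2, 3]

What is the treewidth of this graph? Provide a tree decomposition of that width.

Each bag holds 3 vertices, so the decomposition has width 2, which upper-bounds the treewidth. Conversely, {1, 3, 4} is a clique of size 3, and the vertices of any clique must share a bag in every tree decomposition; so some bag has ≥ 3 vertices and tw(G) ≥ 2. Hence tw(G) = 2 exactly.

Treewidth 2.
Bags: B1 = {1, 3, 4}  B2 = {2, 3, 4}
Tree: B1–B2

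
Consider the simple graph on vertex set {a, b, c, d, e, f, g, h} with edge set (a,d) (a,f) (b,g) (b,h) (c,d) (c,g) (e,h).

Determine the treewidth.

1

A width-1 tree decomposition is:
Bags: B1 = {a, f}  B2 = {a, d}  B3 = {c, d}  B4 = {c, g}  B5 = {b, g}  B6 = {b, h}  B7 = {e, h}
Tree: B1–B2, B2–B3, B3–B4, B4–B5, B5–B6, B6–B7
Every bag has size at most 2, so the width is 2 − 1 = 1 and tw(G) ≤ 1. Any graph with an edge has treewidth ≥ 1, and G has the edge f–a. The upper and lower bounds meet at 1, so that is the treewidth.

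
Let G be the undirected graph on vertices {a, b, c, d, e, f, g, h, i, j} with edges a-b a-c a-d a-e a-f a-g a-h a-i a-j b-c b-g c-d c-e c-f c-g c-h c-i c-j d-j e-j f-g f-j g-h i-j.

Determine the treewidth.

3

A width-3 tree decomposition is:
Bags: B1 = {a, c, f, g}  B2 = {a, c, g, h}  B3 = {a, b, c, g}  B4 = {a, c, f, j}  B5 = {a, c, d, j}  B6 = {a, c, i, j}  B7 = {a, c, e, j}
Tree: B1–B2, B1–B3, B1–B4, B4–B5, B5–B6, B6–B7
Each bag holds 4 vertices, so the decomposition has width 3, which upper-bounds the treewidth. Conversely, {a, c, g, h} is a clique of size 4, and the vertices of any clique must share a bag in every tree decomposition; so some bag has ≥ 4 vertices and tw(G) ≥ 3. Therefore the treewidth is 3.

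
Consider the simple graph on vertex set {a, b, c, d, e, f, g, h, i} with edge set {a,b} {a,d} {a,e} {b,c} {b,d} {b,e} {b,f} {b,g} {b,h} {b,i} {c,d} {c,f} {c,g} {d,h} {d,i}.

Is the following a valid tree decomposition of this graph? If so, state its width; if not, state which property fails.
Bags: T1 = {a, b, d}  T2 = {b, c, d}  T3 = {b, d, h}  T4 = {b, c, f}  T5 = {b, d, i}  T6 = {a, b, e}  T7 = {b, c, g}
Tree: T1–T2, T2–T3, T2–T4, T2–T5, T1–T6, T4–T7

Yes; width 2.

Every vertex of G appears in some bag (union = {a, b, c, d, e, f, g, h, i}); every edge is covered by a bag; and for each vertex v the set of bags containing v is connected in the bag tree. The decomposition is therefore valid. The largest bag has 3 vertices, so the width is 2.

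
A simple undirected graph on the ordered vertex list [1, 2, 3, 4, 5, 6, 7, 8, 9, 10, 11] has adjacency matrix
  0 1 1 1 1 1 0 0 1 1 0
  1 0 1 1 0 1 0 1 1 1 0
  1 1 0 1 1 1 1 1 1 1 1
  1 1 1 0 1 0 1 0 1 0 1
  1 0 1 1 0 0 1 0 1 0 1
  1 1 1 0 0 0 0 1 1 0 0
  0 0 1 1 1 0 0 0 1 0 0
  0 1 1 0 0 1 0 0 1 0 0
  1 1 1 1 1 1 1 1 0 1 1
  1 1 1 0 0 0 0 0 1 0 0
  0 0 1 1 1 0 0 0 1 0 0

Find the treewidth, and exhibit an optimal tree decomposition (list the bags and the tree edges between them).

Each bag holds 5 vertices, so the decomposition has width 4, which upper-bounds the treewidth. On the other hand G contains the 5-clique {2, 3, 6, 8, 9}. A clique must lie in a single bag of any decomposition, so no decomposition can have width below 4. Combining the bounds, tw(G) = 4.

Treewidth 4.
One optimal decomposition is:
Bags: B1 = {1, 2, 3, 4, 9}  B2 = {1, 3, 4, 5, 9}  B3 = {1, 2, 3, 6, 9}  B4 = {3, 4, 5, 7, 9}  B5 = {2, 3, 6, 8, 9}  B6 = {3, 4, 5, 9, 11}  B7 = {1, 2, 3, 9, 10}
Tree: B1–B2, B1–B3, B2–B4, B3–B5, B2–B6, B1–B7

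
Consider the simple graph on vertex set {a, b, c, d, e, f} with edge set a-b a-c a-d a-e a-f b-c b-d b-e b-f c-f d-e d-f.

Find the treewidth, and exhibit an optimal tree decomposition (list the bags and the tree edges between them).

Treewidth 3.
One optimal decomposition is:
Bags: B1 = {a, b, c, f}  B2 = {a, b, d, f}  B3 = {a, b, d, e}
Tree: B1–B2, B2–B3

The largest bag has 4 vertices, giving width 3; this decomposition certifies tw(G) ≤ 3. Conversely, {a, b, d, e} is a clique of size 4, and the vertices of any clique must share a bag in every tree decomposition; so some bag has ≥ 4 vertices and tw(G) ≥ 3. The upper and lower bounds meet at 3, so that is the treewidth.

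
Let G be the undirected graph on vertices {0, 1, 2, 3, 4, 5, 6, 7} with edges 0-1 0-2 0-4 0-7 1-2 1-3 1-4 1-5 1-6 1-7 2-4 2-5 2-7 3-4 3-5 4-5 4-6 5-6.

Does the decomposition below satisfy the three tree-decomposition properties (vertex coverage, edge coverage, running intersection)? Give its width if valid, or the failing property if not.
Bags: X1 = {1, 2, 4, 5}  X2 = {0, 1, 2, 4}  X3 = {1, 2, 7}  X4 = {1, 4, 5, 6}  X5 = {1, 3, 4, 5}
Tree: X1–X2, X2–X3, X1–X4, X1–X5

No — edge (0,7) lies in no bag.

A tree decomposition must satisfy three properties: every vertex lies in some bag; for every edge, both endpoints lie together in some bag; and for every vertex, the bags containing it form a connected subtree. Here edge (0,7) lies in no bag, so the decomposition is invalid.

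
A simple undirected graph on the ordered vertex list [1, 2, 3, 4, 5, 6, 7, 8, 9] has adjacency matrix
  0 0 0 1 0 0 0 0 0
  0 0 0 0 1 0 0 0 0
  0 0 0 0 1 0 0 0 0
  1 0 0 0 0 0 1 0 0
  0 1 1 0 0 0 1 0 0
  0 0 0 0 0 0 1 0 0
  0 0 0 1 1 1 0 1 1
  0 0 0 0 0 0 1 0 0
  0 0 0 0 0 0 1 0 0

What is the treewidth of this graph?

1

A width-1 tree decomposition is:
Bags: B1 = {6, 7}  B2 = {7, 8}  B3 = {4, 7}  B4 = {1, 4}  B5 = {7, 9}  B6 = {5, 7}  B7 = {3, 5}  B8 = {2, 5}
Tree: B1–B2, B2–B3, B3–B4, B3–B5, B5–B6, B6–B7, B7–B8
Every bag has size at most 2, so the width is 2 − 1 = 1 and tw(G) ≤ 1. G has an edge, so its treewidth is at least 1. The upper and lower bounds meet at 1, so that is the treewidth.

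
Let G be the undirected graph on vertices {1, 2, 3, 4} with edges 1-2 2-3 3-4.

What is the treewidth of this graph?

1

A width-1 tree decomposition is:
Bags: B1 = {3, 4}  B2 = {2, 3}  B3 = {1, 2}
Tree: B1–B2, B2–B3
Every bag has size at most 2, so the width is 2 − 1 = 1 and tw(G) ≤ 1. G has an edge, so its treewidth is at least 1. Combining the bounds, tw(G) = 1.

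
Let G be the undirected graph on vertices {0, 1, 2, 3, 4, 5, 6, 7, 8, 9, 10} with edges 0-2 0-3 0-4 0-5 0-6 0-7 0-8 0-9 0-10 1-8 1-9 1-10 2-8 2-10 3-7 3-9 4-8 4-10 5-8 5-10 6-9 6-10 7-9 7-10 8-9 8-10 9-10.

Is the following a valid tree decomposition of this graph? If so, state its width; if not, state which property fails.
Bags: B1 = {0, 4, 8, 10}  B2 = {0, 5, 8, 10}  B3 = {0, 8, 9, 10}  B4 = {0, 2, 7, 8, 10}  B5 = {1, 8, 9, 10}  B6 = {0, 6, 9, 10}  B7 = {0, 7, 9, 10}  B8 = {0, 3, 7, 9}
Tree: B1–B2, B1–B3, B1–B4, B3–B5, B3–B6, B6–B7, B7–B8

A tree decomposition must satisfy three properties: every vertex lies in some bag; for every edge, both endpoints lie together in some bag; and for every vertex, the bags containing it form a connected subtree. Here bags containing vertex 7 are not connected in the tree, so the decomposition is invalid.

No — bags containing vertex 7 are not connected in the tree.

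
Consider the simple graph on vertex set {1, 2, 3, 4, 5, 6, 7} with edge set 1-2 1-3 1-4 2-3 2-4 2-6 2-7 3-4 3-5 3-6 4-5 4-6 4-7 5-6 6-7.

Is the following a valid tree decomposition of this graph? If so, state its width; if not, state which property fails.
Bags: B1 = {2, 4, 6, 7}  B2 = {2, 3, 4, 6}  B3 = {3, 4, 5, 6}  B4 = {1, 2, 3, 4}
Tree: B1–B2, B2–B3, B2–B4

Yes; width 3.

Every vertex of G appears in some bag (union = {1, 2, 3, 4, 5, 6, 7}); every edge is covered by a bag; and for each vertex v the set of bags containing v is connected in the bag tree. The decomposition is therefore valid. The largest bag has 4 vertices, so the width is 3.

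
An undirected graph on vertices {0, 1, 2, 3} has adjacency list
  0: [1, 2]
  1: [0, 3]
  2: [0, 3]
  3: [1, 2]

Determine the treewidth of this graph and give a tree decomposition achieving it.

Treewidth 2.
One such decomposition:
Bags: B1 = {1, 2, 3}  B2 = {0, 1, 2}
Tree: B1–B2

Every bag has size at most 3, so the width is 3 − 1 = 2 and tw(G) ≤ 2. For the lower bound, G contains the cycle 1–3–2–0–1, so G is not a forest; only forests have treewidth ≤ 1, hence tw(G) ≥ 2. Therefore the treewidth is 2.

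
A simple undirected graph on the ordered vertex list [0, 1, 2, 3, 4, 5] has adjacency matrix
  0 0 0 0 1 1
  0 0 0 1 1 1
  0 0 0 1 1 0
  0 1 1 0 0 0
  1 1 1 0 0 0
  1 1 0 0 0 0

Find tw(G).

2

A width-2 tree decomposition is:
Bags: B1 = {2, 3, 4}  B2 = {1, 3, 4}  B3 = {0, 1, 4}  B4 = {0, 1, 5}
Tree: B1–B2, B2–B3, B3–B4
Every bag has size at most 3, so the width is 3 − 1 = 2 and tw(G) ≤ 2. The edges 2–3–1–4–2 form a cycle, so G is not a tree and its treewidth is at least 2. Combining the bounds, tw(G) = 2.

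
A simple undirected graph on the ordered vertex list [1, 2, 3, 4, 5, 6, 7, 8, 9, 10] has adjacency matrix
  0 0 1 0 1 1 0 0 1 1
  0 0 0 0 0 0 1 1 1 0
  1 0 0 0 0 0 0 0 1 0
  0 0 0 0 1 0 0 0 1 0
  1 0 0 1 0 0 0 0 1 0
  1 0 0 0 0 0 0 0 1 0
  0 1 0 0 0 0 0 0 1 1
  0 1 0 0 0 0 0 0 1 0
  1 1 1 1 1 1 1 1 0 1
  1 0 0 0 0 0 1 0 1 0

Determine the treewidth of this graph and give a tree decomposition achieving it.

Treewidth 2.
One optimal decomposition is:
Bags: B1 = {2, 7, 9}  B2 = {2, 8, 9}  B3 = {7, 9, 10}  B4 = {1, 9, 10}  B5 = {1, 5, 9}  B6 = {1, 3, 9}  B7 = {4, 5, 9}  B8 = {1, 6, 9}
Tree: B1–B2, B1–B3, B3–B4, B4–B5, B5–B6, B5–B7, B5–B8

Every bag has size at most 3, so the width is 3 − 1 = 2 and tw(G) ≤ 2. For the lower bound, the 3 vertices {1, 9, 10} are pairwise adjacent, and any tree decomposition puts a clique entirely inside one bag — forcing width ≥ 2. Hence tw(G) = 2 exactly.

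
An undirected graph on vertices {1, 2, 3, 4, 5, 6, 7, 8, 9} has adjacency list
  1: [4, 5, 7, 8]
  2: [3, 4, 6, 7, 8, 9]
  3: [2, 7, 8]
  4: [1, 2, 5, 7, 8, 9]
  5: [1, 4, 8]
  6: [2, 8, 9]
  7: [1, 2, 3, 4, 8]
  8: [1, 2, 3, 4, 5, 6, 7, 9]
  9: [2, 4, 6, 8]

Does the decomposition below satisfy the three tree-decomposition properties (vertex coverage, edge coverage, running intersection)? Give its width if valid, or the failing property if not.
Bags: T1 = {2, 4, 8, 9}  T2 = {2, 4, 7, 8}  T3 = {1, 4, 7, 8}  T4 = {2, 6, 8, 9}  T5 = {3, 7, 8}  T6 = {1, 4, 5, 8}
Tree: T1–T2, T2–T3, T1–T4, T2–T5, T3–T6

A tree decomposition must satisfy three properties: every vertex lies in some bag; for every edge, both endpoints lie together in some bag; and for every vertex, the bags containing it form a connected subtree. Here edge (2,3) lies in no bag, so the decomposition is invalid.

No — edge (2,3) lies in no bag.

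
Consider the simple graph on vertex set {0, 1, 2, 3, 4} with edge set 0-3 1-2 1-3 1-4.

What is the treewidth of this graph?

A width-1 tree decomposition is:
Bags: B1 = {1, 4}  B2 = {1, 3}  B3 = {1, 2}  B4 = {0, 3}
Tree: B1–B2, B2–B3, B2–B4
The largest bag has 2 vertices, giving width 1; this decomposition certifies tw(G) ≤ 1. G has an edge, so its treewidth is at least 1. Therefore the treewidth is 1.

1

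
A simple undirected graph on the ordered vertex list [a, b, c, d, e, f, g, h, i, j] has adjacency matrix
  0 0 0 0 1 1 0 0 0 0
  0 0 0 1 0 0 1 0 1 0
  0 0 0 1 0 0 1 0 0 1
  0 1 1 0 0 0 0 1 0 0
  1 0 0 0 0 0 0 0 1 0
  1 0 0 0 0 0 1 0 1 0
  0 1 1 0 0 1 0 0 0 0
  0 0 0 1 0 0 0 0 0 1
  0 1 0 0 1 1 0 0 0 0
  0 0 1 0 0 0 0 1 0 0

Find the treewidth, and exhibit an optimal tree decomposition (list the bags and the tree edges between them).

Treewidth 2.
One optimal decomposition is:
Bags: B1 = {d, h, j}  B2 = {c, d, j}  B3 = {b, c, d}  B4 = {b, c, g}  B5 = {b, g, i}  B6 = {f, g, i}  B7 = {e, f, i}  B8 = {a, e, f}
Tree: B1–B2, B2–B3, B3–B4, B4–B5, B5–B6, B6–B7, B7–B8

Every bag has size at most 3, so the width is 3 − 1 = 2 and tw(G) ≤ 2. The edges h–j–c–d–h form a cycle, so G is not a tree and its treewidth is at least 2. The upper and lower bounds meet at 2, so that is the treewidth.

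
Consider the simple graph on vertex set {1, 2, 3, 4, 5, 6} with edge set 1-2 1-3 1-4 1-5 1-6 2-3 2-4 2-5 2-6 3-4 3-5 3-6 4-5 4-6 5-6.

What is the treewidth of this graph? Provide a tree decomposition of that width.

Treewidth 5.
One such decomposition:
Bags: B1 = {1, 2, 3, 4, 5, 6}
Tree: (single bag)

With just one bag of size 6, the width is 6 − 1 = 5, so tw(G) ≤ 5. On the other hand G contains the 6-clique {1, 2, 3, 4, 5, 6}. A clique must lie in a single bag of any decomposition, so no decomposition can have width below 5. Combining the bounds, tw(G) = 5.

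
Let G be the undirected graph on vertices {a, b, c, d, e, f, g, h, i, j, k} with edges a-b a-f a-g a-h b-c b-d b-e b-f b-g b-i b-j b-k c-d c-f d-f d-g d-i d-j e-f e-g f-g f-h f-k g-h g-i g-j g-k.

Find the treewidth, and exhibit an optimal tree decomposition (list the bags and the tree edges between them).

Treewidth 3.
One optimal decomposition is:
Bags: B1 = {b, d, f, g}  B2 = {b, f, g, k}  B3 = {b, c, d, f}  B4 = {b, d, g, i}  B5 = {b, e, f, g}  B6 = {a, b, f, g}  B7 = {b, d, g, j}  B8 = {a, f, g, h}
Tree: B1–B2, B1–B3, B1–B4, B2–B5, B5–B6, B1–B7, B6–B8

Each bag holds 4 vertices, so the decomposition has width 3, which upper-bounds the treewidth. Conversely, {a, f, g, h} is a clique of size 4, and the vertices of any clique must share a bag in every tree decomposition; so some bag has ≥ 4 vertices and tw(G) ≥ 3. The upper and lower bounds meet at 3, so that is the treewidth.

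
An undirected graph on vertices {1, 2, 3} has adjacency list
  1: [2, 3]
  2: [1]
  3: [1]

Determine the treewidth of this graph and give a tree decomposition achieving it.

The largest bag has 2 vertices, giving width 1; this decomposition certifies tw(G) ≤ 1. Any graph with an edge has treewidth ≥ 1, and G has the edge 2–1. Therefore the treewidth is 1.

Treewidth 1.
One optimal decomposition is:
Bags: B1 = {1, 2}  B2 = {1, 3}
Tree: B1–B2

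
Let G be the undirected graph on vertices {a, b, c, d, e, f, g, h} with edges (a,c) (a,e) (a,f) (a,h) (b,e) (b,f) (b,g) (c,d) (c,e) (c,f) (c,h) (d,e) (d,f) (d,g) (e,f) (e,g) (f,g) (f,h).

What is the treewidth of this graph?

3

A width-3 tree decomposition is:
Bags: B1 = {a, c, e, f}  B2 = {c, d, e, f}  B3 = {d, e, f, g}  B4 = {b, e, f, g}  B5 = {a, c, f, h}
Tree: B1–B2, B2–B3, B3–B4, B1–B5
Each bag holds 4 vertices, so the decomposition has width 3, which upper-bounds the treewidth. Conversely, {d, e, f, g} is a clique of size 4, and the vertices of any clique must share a bag in every tree decomposition; so some bag has ≥ 4 vertices and tw(G) ≥ 3. Combining the bounds, tw(G) = 3.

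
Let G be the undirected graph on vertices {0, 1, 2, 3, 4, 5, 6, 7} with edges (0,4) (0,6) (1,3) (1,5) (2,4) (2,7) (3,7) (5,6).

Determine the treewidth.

2

A width-2 tree decomposition is:
Bags: B1 = {0, 5, 6}  B2 = {0, 1, 5}  B3 = {0, 1, 3}  B4 = {0, 3, 7}  B5 = {0, 2, 7}  B6 = {0, 2, 4}
Tree: B1–B2, B2–B3, B3–B4, B4–B5, B5–B6
Each bag holds 3 vertices, so the decomposition has width 2, which upper-bounds the treewidth. Since 0–6–5–1–3–7–2–4–0 is a cycle in G, G is not acyclic. Forests are exactly the graphs of treewidth ≤ 1, so tw(G) ≥ 2. Combining the bounds, tw(G) = 2.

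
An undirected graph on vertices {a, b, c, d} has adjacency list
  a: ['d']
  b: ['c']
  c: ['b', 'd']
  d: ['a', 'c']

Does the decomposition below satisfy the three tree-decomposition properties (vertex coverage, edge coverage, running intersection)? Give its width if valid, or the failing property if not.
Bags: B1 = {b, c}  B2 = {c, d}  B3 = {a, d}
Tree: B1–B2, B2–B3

Vertex coverage: the bags together contain {a, b, c, d}, the full vertex set. Edge coverage: each edge of G has both endpoints in at least one bag. Running intersection: for every vertex, the bags containing it form a connected subtree. All three properties hold, so this is a valid tree decomposition of width max|bag| − 1 = 1, and hence tw(G) ≤ 1.

Yes; width 1.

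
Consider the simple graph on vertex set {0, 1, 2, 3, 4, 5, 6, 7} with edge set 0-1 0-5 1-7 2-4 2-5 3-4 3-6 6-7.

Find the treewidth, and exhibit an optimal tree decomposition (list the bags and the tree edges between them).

The largest bag has 3 vertices, giving width 2; this decomposition certifies tw(G) ≤ 2. For the lower bound, G contains the cycle 0–5–2–4–3–6–7–1–0, so G is not a forest; only forests have treewidth ≤ 1, hence tw(G) ≥ 2. Therefore the treewidth is 2.

Treewidth 2.
Bags: B1 = {0, 2, 5}  B2 = {0, 2, 4}  B3 = {0, 3, 4}  B4 = {0, 3, 6}  B5 = {0, 6, 7}  B6 = {0, 1, 7}
Tree: B1–B2, B2–B3, B3–B4, B4–B5, B5–B6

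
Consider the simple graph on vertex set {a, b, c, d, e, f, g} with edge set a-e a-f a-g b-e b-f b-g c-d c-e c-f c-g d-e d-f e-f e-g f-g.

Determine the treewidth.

A width-3 tree decomposition is:
Bags: B1 = {b, e, f, g}  B2 = {a, e, f, g}  B3 = {c, e, f, g}  B4 = {c, d, e, f}
Tree: B1–B2, B2–B3, B3–B4
The largest bag has 4 vertices, giving width 3; this decomposition certifies tw(G) ≤ 3. Conversely, {c, d, e, f} is a clique of size 4, and the vertices of any clique must share a bag in every tree decomposition; so some bag has ≥ 4 vertices and tw(G) ≥ 3. Therefore the treewidth is 3.

3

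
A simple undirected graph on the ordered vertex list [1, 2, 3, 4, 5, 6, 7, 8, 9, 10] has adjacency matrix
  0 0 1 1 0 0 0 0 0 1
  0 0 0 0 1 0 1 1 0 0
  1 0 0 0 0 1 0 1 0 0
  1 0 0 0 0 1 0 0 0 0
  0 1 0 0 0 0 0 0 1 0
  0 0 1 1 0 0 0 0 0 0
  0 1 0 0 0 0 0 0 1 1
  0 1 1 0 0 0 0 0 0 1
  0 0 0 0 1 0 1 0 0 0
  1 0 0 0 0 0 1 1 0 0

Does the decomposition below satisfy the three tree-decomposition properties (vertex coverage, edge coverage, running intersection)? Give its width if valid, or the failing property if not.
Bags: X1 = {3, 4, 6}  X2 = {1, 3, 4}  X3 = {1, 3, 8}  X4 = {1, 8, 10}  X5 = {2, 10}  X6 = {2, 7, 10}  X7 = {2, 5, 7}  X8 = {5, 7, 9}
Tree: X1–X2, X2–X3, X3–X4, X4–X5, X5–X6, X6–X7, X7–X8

A tree decomposition must satisfy three properties: every vertex lies in some bag; for every edge, both endpoints lie together in some bag; and for every vertex, the bags containing it form a connected subtree. Here edge (8,2) lies in no bag, so the decomposition is invalid.

No — edge (8,2) lies in no bag.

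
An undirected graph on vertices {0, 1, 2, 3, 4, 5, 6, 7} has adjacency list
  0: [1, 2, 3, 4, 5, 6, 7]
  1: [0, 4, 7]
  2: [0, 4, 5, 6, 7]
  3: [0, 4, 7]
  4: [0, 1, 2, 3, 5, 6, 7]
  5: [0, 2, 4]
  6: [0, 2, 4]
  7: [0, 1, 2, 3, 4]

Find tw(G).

3

A width-3 tree decomposition is:
Bags: B1 = {0, 2, 4, 6}  B2 = {0, 2, 4, 7}  B3 = {0, 2, 4, 5}  B4 = {0, 1, 4, 7}  B5 = {0, 3, 4, 7}
Tree: B1–B2, B2–B3, B2–B4, B4–B5
Each bag holds 4 vertices, so the decomposition has width 3, which upper-bounds the treewidth. Conversely, {0, 1, 4, 7} is a clique of size 4, and the vertices of any clique must share a bag in every tree decomposition; so some bag has ≥ 4 vertices and tw(G) ≥ 3. Combining the bounds, tw(G) = 3.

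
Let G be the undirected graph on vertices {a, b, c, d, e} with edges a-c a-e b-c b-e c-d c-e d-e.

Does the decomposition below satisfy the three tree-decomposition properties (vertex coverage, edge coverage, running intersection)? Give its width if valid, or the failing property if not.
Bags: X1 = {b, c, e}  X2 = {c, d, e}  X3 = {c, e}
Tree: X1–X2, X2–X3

No — vertex a appears in no bag.

A tree decomposition must satisfy three properties: every vertex lies in some bag; for every edge, both endpoints lie together in some bag; and for every vertex, the bags containing it form a connected subtree. Here vertex a appears in no bag, so the decomposition is invalid.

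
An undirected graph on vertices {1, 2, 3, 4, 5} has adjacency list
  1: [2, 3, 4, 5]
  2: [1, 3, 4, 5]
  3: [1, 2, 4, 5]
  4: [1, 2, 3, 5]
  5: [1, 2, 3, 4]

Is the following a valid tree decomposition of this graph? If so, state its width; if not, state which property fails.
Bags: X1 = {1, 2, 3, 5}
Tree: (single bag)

A tree decomposition must satisfy three properties: every vertex lies in some bag; for every edge, both endpoints lie together in some bag; and for every vertex, the bags containing it form a connected subtree. Here vertex 4 appears in no bag, so the decomposition is invalid.

No — vertex 4 appears in no bag.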